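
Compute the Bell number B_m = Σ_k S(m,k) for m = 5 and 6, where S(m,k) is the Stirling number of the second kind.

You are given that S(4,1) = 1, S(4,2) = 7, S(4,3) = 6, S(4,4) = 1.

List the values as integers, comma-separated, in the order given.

52, 203

r5: T_5,1=1×1+0=1; T_5,2=2×7+1=15; T_5,3=3×6+7=25; T_5,4=4×1+6=10; T_5,5=5×0+1=1
r6: T_6,1=1×1+0=1; T_6,2=2×15+1=31; T_6,3=3×25+15=90; T_6,4=4×10+25=65; T_6,5=5×1+10=15; T_6,6=6×0+1=1
B_5 = ΣS(5,k) = 1+15+25+10+1 = 52
B_6 = ΣS(6,k) = 1+31+90+65+15+1 = 203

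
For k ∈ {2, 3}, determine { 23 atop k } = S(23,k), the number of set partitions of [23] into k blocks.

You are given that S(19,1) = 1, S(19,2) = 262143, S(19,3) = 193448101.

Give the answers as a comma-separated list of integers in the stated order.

r20: T_20,1=1×1+0=1; T_20,2=2×262143+1=524287; T_20,3=3×193448101+262143=580606446
r21: T_21,1=1×1+0=1; T_21,2=2×524287+1=1048575; T_21,3=3×580606446+524287=1742343625
r22: T_22,1=1×1+0=1; T_22,2=2×1048575+1=2097151; T_22,3=3×1742343625+1048575=5228079450
r23: T_23,2=2×2097151+1=4194303; T_23,3=3×5228079450+2097151=15686335501
Read S(23,2) = 4194303, S(23,3) = 15686335501.

4194303, 15686335501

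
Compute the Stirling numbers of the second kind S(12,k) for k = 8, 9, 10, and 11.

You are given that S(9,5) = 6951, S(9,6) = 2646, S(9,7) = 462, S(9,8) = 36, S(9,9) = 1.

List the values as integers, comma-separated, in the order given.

row 10: T[10][6]=6·2646+6951=22827  T[10][7]=7·462+2646=5880  T[10][8]=8·36+462=750  T[10][9]=9·1+36=45  T[10][10]=10·0+1=1
row 11: T[11][7]=7·5880+22827=63987  T[11][8]=8·750+5880=11880  T[11][9]=9·45+750=1155  T[11][10]=10·1+45=55  T[11][11]=11·0+1=1
row 12: T[12][8]=8·11880+63987=159027  T[12][9]=9·1155+11880=22275  T[12][10]=10·55+1155=1705  T[12][11]=11·1+55=66
Read S(12,8) = 159027, S(12,9) = 22275, S(12,10) = 1705, S(12,11) = 66.

159027, 22275, 1705, 66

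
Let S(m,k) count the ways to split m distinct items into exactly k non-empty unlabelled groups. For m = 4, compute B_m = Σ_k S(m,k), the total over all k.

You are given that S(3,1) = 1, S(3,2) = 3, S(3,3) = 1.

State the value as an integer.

15

[4] T[4,1]:1*1+0=1 · T[4,2]:2*3+1=7 · T[4,3]:3*1+3=6 · T[4,4]:4*0+1=1
B_4 = ΣS(4,k) = 1+7+6+1 = 15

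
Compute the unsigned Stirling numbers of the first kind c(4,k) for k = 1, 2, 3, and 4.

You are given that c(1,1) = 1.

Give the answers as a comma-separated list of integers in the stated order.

[2] T[2,1]:1*1+0=1 · T[2,2]:1*0+1=1
[3] T[3,1]:2*1+0=2 · T[3,2]:2*1+1=3 · T[3,3]:2*0+1=1
[4] T[4,1]:3*2+0=6 · T[4,2]:3*3+2=11 · T[4,3]:3*1+3=6 · T[4,4]:3*0+1=1
Read c(4,1) = 6, c(4,2) = 11, c(4,3) = 6, c(4,4) = 1.

6, 11, 6, 1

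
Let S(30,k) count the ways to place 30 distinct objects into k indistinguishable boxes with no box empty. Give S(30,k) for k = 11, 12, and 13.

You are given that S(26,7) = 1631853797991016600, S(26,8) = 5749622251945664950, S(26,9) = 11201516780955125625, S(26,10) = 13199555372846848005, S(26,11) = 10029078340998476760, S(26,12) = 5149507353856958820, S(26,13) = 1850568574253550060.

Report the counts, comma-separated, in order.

@27  (27,8):5749622251945664950·8+1631853797991016600→47628831813556336200, (27,9):11201516780955125625·9+5749622251945664950→106563273280541795575, (27,10):13199555372846848005·10+11201516780955125625→143197070509423605675, (27,11):10029078340998476760·11+13199555372846848005→123519417123830092365, (27,12):5149507353856958820·12+10029078340998476760→71823166587281982600, (27,13):1850568574253550060·13+5149507353856958820→29206898819153109600
@28  (28,9):106563273280541795575·9+47628831813556336200→1006698291338432496375, (28,10):143197070509423605675·10+106563273280541795575→1538533978374777852325, (28,11):123519417123830092365·11+143197070509423605675→1501910658871554621690, (28,12):71823166587281982600·12+123519417123830092365→985397416171213883565, (28,13):29206898819153109600·13+71823166587281982600→451512851236272407400
@29  (29,10):1538533978374777852325·10+1006698291338432496375→16392038075086211019625, (29,11):1501910658871554621690·11+1538533978374777852325→18059551225961878690915, (29,12):985397416171213883565·12+1501910658871554621690→13326679652926121224470, (29,13):451512851236272407400·13+985397416171213883565→6855064482242755179765
@30  (30,11):18059551225961878690915·11+16392038075086211019625→215047101560666876619690, (30,12):13326679652926121224470·12+18059551225961878690915→177979707061075333384555, (30,13):6855064482242755179765·13+13326679652926121224470→102442517922081938561415
Read S(30,11) = 215047101560666876619690, S(30,12) = 177979707061075333384555, S(30,13) = 102442517922081938561415.

215047101560666876619690, 177979707061075333384555, 102442517922081938561415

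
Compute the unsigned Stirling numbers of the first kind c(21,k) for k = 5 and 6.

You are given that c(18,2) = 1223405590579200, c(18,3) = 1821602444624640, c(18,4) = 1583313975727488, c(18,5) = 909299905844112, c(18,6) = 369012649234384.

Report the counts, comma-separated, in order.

@19  (19,3):1821602444624640·18+1223405590579200→34012249593822720, (19,4):1583313975727488·18+1821602444624640→30321254007719424, (19,5):909299905844112·18+1583313975727488→17950712280921504, (19,6):369012649234384·18+909299905844112→7551527592063024
@20  (20,4):30321254007719424·19+34012249593822720→610116075740491776, (20,5):17950712280921504·19+30321254007719424→371384787345228000, (20,6):7551527592063024·19+17950712280921504→161429736530118960
@21  (21,5):371384787345228000·20+610116075740491776→8037811822645051776, (21,6):161429736530118960·20+371384787345228000→3599979517947607200
Read c(21,5) = 8037811822645051776, c(21,6) = 3599979517947607200.

8037811822645051776, 3599979517947607200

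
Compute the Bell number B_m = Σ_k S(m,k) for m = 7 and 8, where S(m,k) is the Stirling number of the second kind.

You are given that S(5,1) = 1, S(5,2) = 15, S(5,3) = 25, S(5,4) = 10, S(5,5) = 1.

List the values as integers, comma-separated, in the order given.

r6: T_6,1=1×1+0=1; T_6,2=2×15+1=31; T_6,3=3×25+15=90; T_6,4=4×10+25=65; T_6,5=5×1+10=15; T_6,6=6×0+1=1
r7: T_7,1=1×1+0=1; T_7,2=2×31+1=63; T_7,3=3×90+31=301; T_7,4=4×65+90=350; T_7,5=5×15+65=140; T_7,6=6×1+15=21; T_7,7=7×0+1=1
r8: T_8,1=1×1+0=1; T_8,2=2×63+1=127; T_8,3=3×301+63=966; T_8,4=4×350+301=1701; T_8,5=5×140+350=1050; T_8,6=6×21+140=266; T_8,7=7×1+21=28; T_8,8=8×0+1=1
B_7 = ΣS(7,k) = 1+63+301+350+140+21+1 = 877
B_8 = ΣS(8,k) = 1+127+966+1701+1050+266+28+1 = 4140

877, 4140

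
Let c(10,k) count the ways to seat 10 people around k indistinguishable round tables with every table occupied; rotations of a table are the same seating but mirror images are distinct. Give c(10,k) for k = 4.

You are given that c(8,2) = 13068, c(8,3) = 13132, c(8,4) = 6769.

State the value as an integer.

723680

i=9: T(9,3)=13068+8·13132=118124 | T(9,4)=13132+8·6769=67284
i=10: T(10,4)=118124+9·67284=723680
Read c(10,4) = 723680.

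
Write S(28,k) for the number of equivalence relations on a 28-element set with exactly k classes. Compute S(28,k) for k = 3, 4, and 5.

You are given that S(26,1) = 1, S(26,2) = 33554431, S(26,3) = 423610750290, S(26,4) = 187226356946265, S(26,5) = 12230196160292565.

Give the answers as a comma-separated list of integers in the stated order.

3812664524766, 2998587019946701, 307440364830580800

i=27: T(27,2)=1+2·33554431=67108863 | T(27,3)=33554431+3·423610750290=1270865805301 | T(27,4)=423610750290+4·187226356946265=749329038535350 | T(27,5)=187226356946265+5·12230196160292565=61338207158409090
i=28: T(28,3)=67108863+3·1270865805301=3812664524766 | T(28,4)=1270865805301+4·749329038535350=2998587019946701 | T(28,5)=749329038535350+5·61338207158409090=307440364830580800
Read S(28,3) = 3812664524766, S(28,4) = 2998587019946701, S(28,5) = 307440364830580800.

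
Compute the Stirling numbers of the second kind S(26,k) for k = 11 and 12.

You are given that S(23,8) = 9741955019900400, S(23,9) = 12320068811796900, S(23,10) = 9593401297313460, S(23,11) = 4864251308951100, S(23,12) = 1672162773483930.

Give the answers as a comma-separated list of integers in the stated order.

10029078340998476760, 5149507353856958820

r24: T_24,9=9×12320068811796900+9741955019900400=120622574326072500; T_24,10=10×9593401297313460+12320068811796900=108254081784931500; T_24,11=11×4864251308951100+9593401297313460=63100165695775560; T_24,12=12×1672162773483930+4864251308951100=24930204590758260
r25: T_25,10=10×108254081784931500+120622574326072500=1203163392175387500; T_25,11=11×63100165695775560+108254081784931500=802355904438462660; T_25,12=12×24930204590758260+63100165695775560=362262620784874680
r26: T_26,11=11×802355904438462660+1203163392175387500=10029078340998476760; T_26,12=12×362262620784874680+802355904438462660=5149507353856958820
Read S(26,11) = 10029078340998476760, S(26,12) = 5149507353856958820.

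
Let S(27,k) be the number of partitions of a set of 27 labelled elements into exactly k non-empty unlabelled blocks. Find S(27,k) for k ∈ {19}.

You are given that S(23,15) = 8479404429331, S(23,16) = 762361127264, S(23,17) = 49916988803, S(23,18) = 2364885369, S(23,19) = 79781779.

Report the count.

r24: T_24,16=16×762361127264+8479404429331=20677182465555; T_24,17=17×49916988803+762361127264=1610949936915; T_24,18=18×2364885369+49916988803=92484925445; T_24,19=19×79781779+2364885369=3880739170
r25: T_25,17=17×1610949936915+20677182465555=48063331393110; T_25,18=18×92484925445+1610949936915=3275678594925; T_25,19=19×3880739170+92484925445=166218969675
r26: T_26,18=18×3275678594925+48063331393110=107025546101760; T_26,19=19×166218969675+3275678594925=6433839018750
r27: T_27,19=19×6433839018750+107025546101760=229268487458010
Read S(27,19) = 229268487458010.

229268487458010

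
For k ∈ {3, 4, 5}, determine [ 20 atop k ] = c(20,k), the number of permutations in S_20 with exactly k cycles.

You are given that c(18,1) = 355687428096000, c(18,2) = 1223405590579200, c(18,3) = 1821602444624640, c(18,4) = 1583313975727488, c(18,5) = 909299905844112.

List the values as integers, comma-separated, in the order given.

668609730341153280, 610116075740491776, 371384787345228000

i=19: T(19,2)=355687428096000+18·1223405590579200=22376988058521600 | T(19,3)=1223405590579200+18·1821602444624640=34012249593822720 | T(19,4)=1821602444624640+18·1583313975727488=30321254007719424 | T(19,5)=1583313975727488+18·909299905844112=17950712280921504
i=20: T(20,3)=22376988058521600+19·34012249593822720=668609730341153280 | T(20,4)=34012249593822720+19·30321254007719424=610116075740491776 | T(20,5)=30321254007719424+19·17950712280921504=371384787345228000
Read c(20,3) = 668609730341153280, c(20,4) = 610116075740491776, c(20,5) = 371384787345228000.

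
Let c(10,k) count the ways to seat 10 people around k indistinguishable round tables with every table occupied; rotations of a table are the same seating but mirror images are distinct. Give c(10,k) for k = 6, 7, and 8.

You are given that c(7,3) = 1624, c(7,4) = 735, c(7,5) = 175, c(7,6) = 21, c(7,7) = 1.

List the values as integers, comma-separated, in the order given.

63273, 9450, 870

row 8: T[8][4]=7·735+1624=6769  T[8][5]=7·175+735=1960  T[8][6]=7·21+175=322  T[8][7]=7·1+21=28  T[8][8]=7·0+1=1
row 9: T[9][5]=8·1960+6769=22449  T[9][6]=8·322+1960=4536  T[9][7]=8·28+322=546  T[9][8]=8·1+28=36
row 10: T[10][6]=9·4536+22449=63273  T[10][7]=9·546+4536=9450  T[10][8]=9·36+546=870
Read c(10,6) = 63273, c(10,7) = 9450, c(10,8) = 870.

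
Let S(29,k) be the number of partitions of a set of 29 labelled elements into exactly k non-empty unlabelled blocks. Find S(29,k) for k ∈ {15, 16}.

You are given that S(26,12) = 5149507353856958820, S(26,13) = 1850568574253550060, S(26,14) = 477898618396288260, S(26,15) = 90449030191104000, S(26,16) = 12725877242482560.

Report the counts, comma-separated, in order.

r27: T_27,13=13×1850568574253550060+5149507353856958820=29206898819153109600; T_27,14=14×477898618396288260+1850568574253550060=8541149231801585700; T_27,15=15×90449030191104000+477898618396288260=1834634071262848260; T_27,16=16×12725877242482560+90449030191104000=294063066070824960
r28: T_28,14=14×8541149231801585700+29206898819153109600=148782988064375309400; T_28,15=15×1834634071262848260+8541149231801585700=36060660300744309600; T_28,16=16×294063066070824960+1834634071262848260=6539643128396047620
r29: T_29,15=15×36060660300744309600+148782988064375309400=689692892575539953400; T_29,16=16×6539643128396047620+36060660300744309600=140694950355081071520
Read S(29,15) = 689692892575539953400, S(29,16) = 140694950355081071520.

689692892575539953400, 140694950355081071520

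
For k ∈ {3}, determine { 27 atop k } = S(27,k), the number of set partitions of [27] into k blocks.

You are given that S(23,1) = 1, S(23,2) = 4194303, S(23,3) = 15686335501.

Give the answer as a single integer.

1270865805301

@24  (24,1):1·1+0→1, (24,2):4194303·2+1→8388607, (24,3):15686335501·3+4194303→47063200806
@25  (25,1):1·1+0→1, (25,2):8388607·2+1→16777215, (25,3):47063200806·3+8388607→141197991025
@26  (26,2):16777215·2+1→33554431, (26,3):141197991025·3+16777215→423610750290
@27  (27,3):423610750290·3+33554431→1270865805301
Read S(27,3) = 1270865805301.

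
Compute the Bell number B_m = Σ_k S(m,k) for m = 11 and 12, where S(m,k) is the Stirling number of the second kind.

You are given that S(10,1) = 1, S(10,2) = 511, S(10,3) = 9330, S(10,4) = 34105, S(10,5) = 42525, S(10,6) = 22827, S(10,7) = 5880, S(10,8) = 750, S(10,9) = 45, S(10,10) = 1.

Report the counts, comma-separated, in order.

r11: T_11,1=1×1+0=1; T_11,2=2×511+1=1023; T_11,3=3×9330+511=28501; T_11,4=4×34105+9330=145750; T_11,5=5×42525+34105=246730; T_11,6=6×22827+42525=179487; T_11,7=7×5880+22827=63987; T_11,8=8×750+5880=11880; T_11,9=9×45+750=1155; T_11,10=10×1+45=55; T_11,11=11×0+1=1
r12: T_12,1=1×1+0=1; T_12,2=2×1023+1=2047; T_12,3=3×28501+1023=86526; T_12,4=4×145750+28501=611501; T_12,5=5×246730+145750=1379400; T_12,6=6×179487+246730=1323652; T_12,7=7×63987+179487=627396; T_12,8=8×11880+63987=159027; T_12,9=9×1155+11880=22275; T_12,10=10×55+1155=1705; T_12,11=11×1+55=66; T_12,12=12×0+1=1
B_11 = ΣS(11,k) = 1+1023+28501+145750+246730+179487+63987+11880+1155+55+1 = 678570
B_12 = ΣS(12,k) = 1+2047+86526+611501+1379400+1323652+627396+159027+22275+1705+66+1 = 4213597

678570, 4213597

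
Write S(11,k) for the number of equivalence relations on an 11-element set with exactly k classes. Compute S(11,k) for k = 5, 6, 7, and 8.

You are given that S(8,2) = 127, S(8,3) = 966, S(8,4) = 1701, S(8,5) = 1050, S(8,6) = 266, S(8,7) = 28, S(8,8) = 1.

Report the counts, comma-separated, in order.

[9] T[9,3]:3*966+127=3025 · T[9,4]:4*1701+966=7770 · T[9,5]:5*1050+1701=6951 · T[9,6]:6*266+1050=2646 · T[9,7]:7*28+266=462 · T[9,8]:8*1+28=36
[10] T[10,4]:4*7770+3025=34105 · T[10,5]:5*6951+7770=42525 · T[10,6]:6*2646+6951=22827 · T[10,7]:7*462+2646=5880 · T[10,8]:8*36+462=750
[11] T[11,5]:5*42525+34105=246730 · T[11,6]:6*22827+42525=179487 · T[11,7]:7*5880+22827=63987 · T[11,8]:8*750+5880=11880
Read S(11,5) = 246730, S(11,6) = 179487, S(11,7) = 63987, S(11,8) = 11880.

246730, 179487, 63987, 11880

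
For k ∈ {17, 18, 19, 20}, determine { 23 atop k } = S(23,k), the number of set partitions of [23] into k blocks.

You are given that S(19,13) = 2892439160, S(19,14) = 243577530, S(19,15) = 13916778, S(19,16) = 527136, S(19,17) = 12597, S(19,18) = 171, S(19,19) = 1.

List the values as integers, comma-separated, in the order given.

i=20: T(20,14)=2892439160+14·243577530=6302524580 | T(20,15)=243577530+15·13916778=452329200 | T(20,16)=13916778+16·527136=22350954 | T(20,17)=527136+17·12597=741285 | T(20,18)=12597+18·171=15675 | T(20,19)=171+19·1=190 | T(20,20)=1+20·0=1
i=21: T(21,15)=6302524580+15·452329200=13087462580 | T(21,16)=452329200+16·22350954=809944464 | T(21,17)=22350954+17·741285=34952799 | T(21,18)=741285+18·15675=1023435 | T(21,19)=15675+19·190=19285 | T(21,20)=190+20·1=210
i=22: T(22,16)=13087462580+16·809944464=26046574004 | T(22,17)=809944464+17·34952799=1404142047 | T(22,18)=34952799+18·1023435=53374629 | T(22,19)=1023435+19·19285=1389850 | T(22,20)=19285+20·210=23485
i=23: T(23,17)=26046574004+17·1404142047=49916988803 | T(23,18)=1404142047+18·53374629=2364885369 | T(23,19)=53374629+19·1389850=79781779 | T(23,20)=1389850+20·23485=1859550
Read S(23,17) = 49916988803, S(23,18) = 2364885369, S(23,19) = 79781779, S(23,20) = 1859550.

49916988803, 2364885369, 79781779, 1859550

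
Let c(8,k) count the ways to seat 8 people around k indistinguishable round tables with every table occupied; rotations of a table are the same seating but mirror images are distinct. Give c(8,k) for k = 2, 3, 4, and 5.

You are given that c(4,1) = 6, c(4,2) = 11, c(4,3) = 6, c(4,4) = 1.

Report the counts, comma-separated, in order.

r5: T_5,1=4×6+0=24; T_5,2=4×11+6=50; T_5,3=4×6+11=35; T_5,4=4×1+6=10; T_5,5=4×0+1=1
r6: T_6,1=5×24+0=120; T_6,2=5×50+24=274; T_6,3=5×35+50=225; T_6,4=5×10+35=85; T_6,5=5×1+10=15
r7: T_7,1=6×120+0=720; T_7,2=6×274+120=1764; T_7,3=6×225+274=1624; T_7,4=6×85+225=735; T_7,5=6×15+85=175
r8: T_8,2=7×1764+720=13068; T_8,3=7×1624+1764=13132; T_8,4=7×735+1624=6769; T_8,5=7×175+735=1960
Read c(8,2) = 13068, c(8,3) = 13132, c(8,4) = 6769, c(8,5) = 1960.

13068, 13132, 6769, 1960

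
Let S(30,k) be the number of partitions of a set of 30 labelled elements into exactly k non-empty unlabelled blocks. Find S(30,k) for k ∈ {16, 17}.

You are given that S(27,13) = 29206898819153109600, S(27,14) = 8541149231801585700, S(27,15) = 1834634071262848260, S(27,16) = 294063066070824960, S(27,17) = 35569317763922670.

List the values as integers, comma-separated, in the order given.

[28] T[28,14]:14*8541149231801585700+29206898819153109600=148782988064375309400 · T[28,15]:15*1834634071262848260+8541149231801585700=36060660300744309600 · T[28,16]:16*294063066070824960+1834634071262848260=6539643128396047620 · T[28,17]:17*35569317763922670+294063066070824960=898741468057510350
[29] T[29,15]:15*36060660300744309600+148782988064375309400=689692892575539953400 · T[29,16]:16*6539643128396047620+36060660300744309600=140694950355081071520 · T[29,17]:17*898741468057510350+6539643128396047620=21818248085373723570
[30] T[30,16]:16*140694950355081071520+689692892575539953400=2940812098256837097720 · T[30,17]:17*21818248085373723570+140694950355081071520=511605167806434372210
Read S(30,16) = 2940812098256837097720, S(30,17) = 511605167806434372210.

2940812098256837097720, 511605167806434372210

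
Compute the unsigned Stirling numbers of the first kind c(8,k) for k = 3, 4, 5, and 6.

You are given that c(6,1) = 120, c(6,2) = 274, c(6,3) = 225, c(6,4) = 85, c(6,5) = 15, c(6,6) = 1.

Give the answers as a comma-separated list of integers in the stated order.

13132, 6769, 1960, 322

[7] T[7,2]:6*274+120=1764 · T[7,3]:6*225+274=1624 · T[7,4]:6*85+225=735 · T[7,5]:6*15+85=175 · T[7,6]:6*1+15=21
[8] T[8,3]:7*1624+1764=13132 · T[8,4]:7*735+1624=6769 · T[8,5]:7*175+735=1960 · T[8,6]:7*21+175=322
Read c(8,3) = 13132, c(8,4) = 6769, c(8,5) = 1960, c(8,6) = 322.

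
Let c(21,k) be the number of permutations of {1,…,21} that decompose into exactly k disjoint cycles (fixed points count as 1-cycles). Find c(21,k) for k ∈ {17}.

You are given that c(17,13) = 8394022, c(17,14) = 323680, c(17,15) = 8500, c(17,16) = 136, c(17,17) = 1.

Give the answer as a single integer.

53327946

row 18: T[18][14]=17·323680+8394022=13896582  T[18][15]=17·8500+323680=468180  T[18][16]=17·136+8500=10812  T[18][17]=17·1+136=153
row 19: T[19][15]=18·468180+13896582=22323822  T[19][16]=18·10812+468180=662796  T[19][17]=18·153+10812=13566
row 20: T[20][16]=19·662796+22323822=34916946  T[20][17]=19·13566+662796=920550
row 21: T[21][17]=20·920550+34916946=53327946
Read c(21,17) = 53327946.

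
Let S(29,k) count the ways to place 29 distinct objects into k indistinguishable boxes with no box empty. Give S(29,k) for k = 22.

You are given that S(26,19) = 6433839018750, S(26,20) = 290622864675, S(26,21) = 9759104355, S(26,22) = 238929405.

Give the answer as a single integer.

40823077538100

r27: T_27,20=20×290622864675+6433839018750=12246296312250; T_27,21=21×9759104355+290622864675=495564056130; T_27,22=22×238929405+9759104355=15015551265
r28: T_28,21=21×495564056130+12246296312250=22653141490980; T_28,22=22×15015551265+495564056130=825906183960
r29: T_29,22=22×825906183960+22653141490980=40823077538100
Read S(29,22) = 40823077538100.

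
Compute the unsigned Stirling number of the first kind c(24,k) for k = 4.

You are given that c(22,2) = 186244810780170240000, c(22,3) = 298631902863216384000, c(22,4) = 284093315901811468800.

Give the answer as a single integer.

157375898285941510732800

r23: T_23,3=22×298631902863216384000+186244810780170240000=6756146673770930688000; T_23,4=22×284093315901811468800+298631902863216384000=6548684852703068697600
r24: T_24,4=23×6548684852703068697600+6756146673770930688000=157375898285941510732800
Read c(24,4) = 157375898285941510732800.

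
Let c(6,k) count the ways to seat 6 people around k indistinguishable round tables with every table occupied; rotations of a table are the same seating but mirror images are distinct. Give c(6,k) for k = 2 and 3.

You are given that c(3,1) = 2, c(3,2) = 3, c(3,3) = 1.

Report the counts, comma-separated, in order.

274, 225

[4] T[4,1]:3*2+0=6 · T[4,2]:3*3+2=11 · T[4,3]:3*1+3=6
[5] T[5,1]:4*6+0=24 · T[5,2]:4*11+6=50 · T[5,3]:4*6+11=35
[6] T[6,2]:5*50+24=274 · T[6,3]:5*35+50=225
Read c(6,2) = 274, c(6,3) = 225.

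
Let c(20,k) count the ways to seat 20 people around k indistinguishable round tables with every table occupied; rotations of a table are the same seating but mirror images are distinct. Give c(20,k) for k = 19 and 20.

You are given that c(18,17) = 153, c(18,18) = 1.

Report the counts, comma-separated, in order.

190, 1

row 19: T[19][18]=18·1+153=171  T[19][19]=18·0+1=1
row 20: T[20][19]=19·1+171=190  T[20][20]=19·0+1=1
Read c(20,19) = 190, c(20,20) = 1.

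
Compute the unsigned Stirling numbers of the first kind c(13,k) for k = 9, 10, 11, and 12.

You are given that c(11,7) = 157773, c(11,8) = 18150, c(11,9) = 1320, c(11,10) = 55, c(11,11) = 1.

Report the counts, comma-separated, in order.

@12  (12,8):18150·11+157773→357423, (12,9):1320·11+18150→32670, (12,10):55·11+1320→1925, (12,11):1·11+55→66, (12,12):0·11+1→1
@13  (13,9):32670·12+357423→749463, (13,10):1925·12+32670→55770, (13,11):66·12+1925→2717, (13,12):1·12+66→78
Read c(13,9) = 749463, c(13,10) = 55770, c(13,11) = 2717, c(13,12) = 78.

749463, 55770, 2717, 78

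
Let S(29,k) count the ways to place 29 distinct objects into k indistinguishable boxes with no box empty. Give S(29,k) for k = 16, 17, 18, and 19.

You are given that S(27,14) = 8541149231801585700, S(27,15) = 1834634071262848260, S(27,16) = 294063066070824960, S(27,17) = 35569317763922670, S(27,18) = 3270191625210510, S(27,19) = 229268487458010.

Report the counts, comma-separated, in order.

row 28: T[28][15]=15·1834634071262848260+8541149231801585700=36060660300744309600  T[28][16]=16·294063066070824960+1834634071262848260=6539643128396047620  T[28][17]=17·35569317763922670+294063066070824960=898741468057510350  T[28][18]=18·3270191625210510+35569317763922670=94432767017711850  T[28][19]=19·229268487458010+3270191625210510=7626292886912700
row 29: T[29][16]=16·6539643128396047620+36060660300744309600=140694950355081071520  T[29][17]=17·898741468057510350+6539643128396047620=21818248085373723570  T[29][18]=18·94432767017711850+898741468057510350=2598531274376323650  T[29][19]=19·7626292886912700+94432767017711850=239332331869053150
Read S(29,16) = 140694950355081071520, S(29,17) = 21818248085373723570, S(29,18) = 2598531274376323650, S(29,19) = 239332331869053150.

140694950355081071520, 21818248085373723570, 2598531274376323650, 239332331869053150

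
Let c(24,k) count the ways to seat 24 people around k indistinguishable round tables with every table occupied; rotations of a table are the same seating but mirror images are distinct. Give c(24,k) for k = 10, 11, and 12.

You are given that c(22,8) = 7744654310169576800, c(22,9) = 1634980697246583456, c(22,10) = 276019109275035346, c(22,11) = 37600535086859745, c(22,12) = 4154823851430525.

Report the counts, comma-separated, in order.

r23: T_23,9=22×1634980697246583456+7744654310169576800=43714229649594412832; T_23,10=22×276019109275035346+1634980697246583456=7707401101297361068; T_23,11=22×37600535086859745+276019109275035346=1103230881185949736; T_23,12=22×4154823851430525+37600535086859745=129006659818331295
r24: T_24,10=23×7707401101297361068+43714229649594412832=220984454979433717396; T_24,11=23×1103230881185949736+7707401101297361068=33081711368574204996; T_24,12=23×129006659818331295+1103230881185949736=4070384057007569521
Read c(24,10) = 220984454979433717396, c(24,11) = 33081711368574204996, c(24,12) = 4070384057007569521.

220984454979433717396, 33081711368574204996, 4070384057007569521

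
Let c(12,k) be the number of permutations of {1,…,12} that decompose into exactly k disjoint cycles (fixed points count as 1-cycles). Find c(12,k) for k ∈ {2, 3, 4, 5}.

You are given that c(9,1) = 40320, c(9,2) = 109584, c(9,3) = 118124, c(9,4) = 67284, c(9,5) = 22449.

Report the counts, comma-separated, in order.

120543840, 150917976, 105258076, 45995730

row 10: T[10][1]=9·40320+0=362880  T[10][2]=9·109584+40320=1026576  T[10][3]=9·118124+109584=1172700  T[10][4]=9·67284+118124=723680  T[10][5]=9·22449+67284=269325
row 11: T[11][1]=10·362880+0=3628800  T[11][2]=10·1026576+362880=10628640  T[11][3]=10·1172700+1026576=12753576  T[11][4]=10·723680+1172700=8409500  T[11][5]=10·269325+723680=3416930
row 12: T[12][2]=11·10628640+3628800=120543840  T[12][3]=11·12753576+10628640=150917976  T[12][4]=11·8409500+12753576=105258076  T[12][5]=11·3416930+8409500=45995730
Read c(12,2) = 120543840, c(12,3) = 150917976, c(12,4) = 105258076, c(12,5) = 45995730.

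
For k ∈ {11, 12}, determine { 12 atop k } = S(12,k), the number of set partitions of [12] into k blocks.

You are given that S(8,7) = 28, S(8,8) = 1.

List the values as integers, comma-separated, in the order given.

[9] T[9,8]:8*1+28=36 · T[9,9]:9*0+1=1
[10] T[10,9]:9*1+36=45 · T[10,10]:10*0+1=1
[11] T[11,10]:10*1+45=55 · T[11,11]:11*0+1=1
[12] T[12,11]:11*1+55=66 · T[12,12]:12*0+1=1
Read S(12,11) = 66, S(12,12) = 1.

66, 1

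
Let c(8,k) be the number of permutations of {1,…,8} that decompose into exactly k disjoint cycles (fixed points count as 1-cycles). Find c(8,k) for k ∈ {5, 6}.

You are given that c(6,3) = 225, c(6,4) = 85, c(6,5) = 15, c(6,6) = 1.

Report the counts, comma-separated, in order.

1960, 322

@7  (7,4):85·6+225→735, (7,5):15·6+85→175, (7,6):1·6+15→21
@8  (8,5):175·7+735→1960, (8,6):21·7+175→322
Read c(8,5) = 1960, c(8,6) = 322.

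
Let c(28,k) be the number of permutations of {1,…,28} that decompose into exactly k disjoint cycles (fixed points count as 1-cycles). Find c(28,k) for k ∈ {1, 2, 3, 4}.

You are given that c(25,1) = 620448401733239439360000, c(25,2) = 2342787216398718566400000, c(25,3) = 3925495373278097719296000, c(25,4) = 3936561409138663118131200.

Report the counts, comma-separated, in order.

i=26: T(26,1)=0+25·620448401733239439360000=15511210043330985984000000 | T(26,2)=620448401733239439360000+25·2342787216398718566400000=59190128811701203599360000 | T(26,3)=2342787216398718566400000+25·3925495373278097719296000=100480171548351161548800000 | T(26,4)=3925495373278097719296000+25·3936561409138663118131200=102339530601744675672576000
i=27: T(27,1)=0+26·15511210043330985984000000=403291461126605635584000000 | T(27,2)=15511210043330985984000000+26·59190128811701203599360000=1554454559147562279567360000 | T(27,3)=59190128811701203599360000+26·100480171548351161548800000=2671674589068831403868160000 | T(27,4)=100480171548351161548800000+26·102339530601744675672576000=2761307967193712729035776000
i=28: T(28,1)=0+27·403291461126605635584000000=10888869450418352160768000000 | T(28,2)=403291461126605635584000000+27·1554454559147562279567360000=42373564558110787183902720000 | T(28,3)=1554454559147562279567360000+27·2671674589068831403868160000=73689668464006010184007680000 | T(28,4)=2671674589068831403868160000+27·2761307967193712729035776000=77226989703299075087834112000
Read c(28,1) = 10888869450418352160768000000, c(28,2) = 42373564558110787183902720000, c(28,3) = 73689668464006010184007680000, c(28,4) = 77226989703299075087834112000.

10888869450418352160768000000, 42373564558110787183902720000, 73689668464006010184007680000, 77226989703299075087834112000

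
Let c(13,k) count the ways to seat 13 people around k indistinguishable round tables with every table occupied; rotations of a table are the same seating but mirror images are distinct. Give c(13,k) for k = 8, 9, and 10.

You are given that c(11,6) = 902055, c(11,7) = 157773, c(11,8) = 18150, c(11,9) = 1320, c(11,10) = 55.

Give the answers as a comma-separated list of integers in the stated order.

6926634, 749463, 55770

i=12: T(12,7)=902055+11·157773=2637558 | T(12,8)=157773+11·18150=357423 | T(12,9)=18150+11·1320=32670 | T(12,10)=1320+11·55=1925
i=13: T(13,8)=2637558+12·357423=6926634 | T(13,9)=357423+12·32670=749463 | T(13,10)=32670+12·1925=55770
Read c(13,8) = 6926634, c(13,9) = 749463, c(13,10) = 55770.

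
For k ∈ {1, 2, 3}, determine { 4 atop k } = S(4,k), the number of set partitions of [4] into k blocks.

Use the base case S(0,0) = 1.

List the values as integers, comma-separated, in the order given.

row 1: T[1][1]=1·0+1=1
row 2: T[2][1]=1·1+0=1  T[2][2]=2·0+1=1
row 3: T[3][1]=1·1+0=1  T[3][2]=2·1+1=3  T[3][3]=3·0+1=1
row 4: T[4][1]=1·1+0=1  T[4][2]=2·3+1=7  T[4][3]=3·1+3=6
Read S(4,1) = 1, S(4,2) = 7, S(4,3) = 6.

1, 7, 6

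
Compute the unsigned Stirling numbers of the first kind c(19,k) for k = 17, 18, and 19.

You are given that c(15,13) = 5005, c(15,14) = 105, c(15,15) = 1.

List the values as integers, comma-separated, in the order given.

row 16: T[16][14]=15·105+5005=6580  T[16][15]=15·1+105=120  T[16][16]=15·0+1=1
row 17: T[17][15]=16·120+6580=8500  T[17][16]=16·1+120=136  T[17][17]=16·0+1=1
row 18: T[18][16]=17·136+8500=10812  T[18][17]=17·1+136=153  T[18][18]=17·0+1=1
row 19: T[19][17]=18·153+10812=13566  T[19][18]=18·1+153=171  T[19][19]=18·0+1=1
Read c(19,17) = 13566, c(19,18) = 171, c(19,19) = 1.

13566, 171, 1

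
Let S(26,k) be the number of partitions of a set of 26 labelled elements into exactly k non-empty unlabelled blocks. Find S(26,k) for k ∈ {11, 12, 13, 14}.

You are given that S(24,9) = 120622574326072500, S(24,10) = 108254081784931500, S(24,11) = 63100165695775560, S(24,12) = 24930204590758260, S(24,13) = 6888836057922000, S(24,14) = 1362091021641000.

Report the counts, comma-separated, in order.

[25] T[25,10]:10*108254081784931500+120622574326072500=1203163392175387500 · T[25,11]:11*63100165695775560+108254081784931500=802355904438462660 · T[25,12]:12*24930204590758260+63100165695775560=362262620784874680 · T[25,13]:13*6888836057922000+24930204590758260=114485073343744260 · T[25,14]:14*1362091021641000+6888836057922000=25958110360896000
[26] T[26,11]:11*802355904438462660+1203163392175387500=10029078340998476760 · T[26,12]:12*362262620784874680+802355904438462660=5149507353856958820 · T[26,13]:13*114485073343744260+362262620784874680=1850568574253550060 · T[26,14]:14*25958110360896000+114485073343744260=477898618396288260
Read S(26,11) = 10029078340998476760, S(26,12) = 5149507353856958820, S(26,13) = 1850568574253550060, S(26,14) = 477898618396288260.

10029078340998476760, 5149507353856958820, 1850568574253550060, 477898618396288260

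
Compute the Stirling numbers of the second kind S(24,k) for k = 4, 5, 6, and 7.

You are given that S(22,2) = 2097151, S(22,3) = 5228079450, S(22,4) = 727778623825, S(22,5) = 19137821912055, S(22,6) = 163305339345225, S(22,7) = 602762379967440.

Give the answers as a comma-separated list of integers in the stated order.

11681056634501, 485000783495250, 6090236036084530, 31677463851804540

row 23: T[23][3]=3·5228079450+2097151=15686335501  T[23][4]=4·727778623825+5228079450=2916342574750  T[23][5]=5·19137821912055+727778623825=96416888184100  T[23][6]=6·163305339345225+19137821912055=998969857983405  T[23][7]=7·602762379967440+163305339345225=4382641999117305
row 24: T[24][4]=4·2916342574750+15686335501=11681056634501  T[24][5]=5·96416888184100+2916342574750=485000783495250  T[24][6]=6·998969857983405+96416888184100=6090236036084530  T[24][7]=7·4382641999117305+998969857983405=31677463851804540
Read S(24,4) = 11681056634501, S(24,5) = 485000783495250, S(24,6) = 6090236036084530, S(24,7) = 31677463851804540.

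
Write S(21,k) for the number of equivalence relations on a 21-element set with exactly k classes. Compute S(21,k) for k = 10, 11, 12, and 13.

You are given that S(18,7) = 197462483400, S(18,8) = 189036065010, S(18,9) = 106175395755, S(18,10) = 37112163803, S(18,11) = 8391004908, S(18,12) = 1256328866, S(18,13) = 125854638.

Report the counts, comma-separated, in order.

71187132291275, 26826851689001, 6833042030178, 1204909218331

@19  (19,8):189036065010·8+197462483400→1709751003480, (19,9):106175395755·9+189036065010→1144614626805, (19,10):37112163803·10+106175395755→477297033785, (19,11):8391004908·11+37112163803→129413217791, (19,12):1256328866·12+8391004908→23466951300, (19,13):125854638·13+1256328866→2892439160
@20  (20,9):1144614626805·9+1709751003480→12011282644725, (20,10):477297033785·10+1144614626805→5917584964655, (20,11):129413217791·11+477297033785→1900842429486, (20,12):23466951300·12+129413217791→411016633391, (20,13):2892439160·13+23466951300→61068660380
@21  (21,10):5917584964655·10+12011282644725→71187132291275, (21,11):1900842429486·11+5917584964655→26826851689001, (21,12):411016633391·12+1900842429486→6833042030178, (21,13):61068660380·13+411016633391→1204909218331
Read S(21,10) = 71187132291275, S(21,11) = 26826851689001, S(21,12) = 6833042030178, S(21,13) = 1204909218331.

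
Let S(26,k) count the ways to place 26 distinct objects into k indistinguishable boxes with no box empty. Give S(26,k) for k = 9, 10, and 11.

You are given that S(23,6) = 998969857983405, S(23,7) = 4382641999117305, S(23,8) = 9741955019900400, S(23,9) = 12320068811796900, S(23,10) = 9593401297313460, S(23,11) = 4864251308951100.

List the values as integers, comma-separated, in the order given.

11201516780955125625, 13199555372846848005, 10029078340998476760

i=24: T(24,7)=998969857983405+7·4382641999117305=31677463851804540 | T(24,8)=4382641999117305+8·9741955019900400=82318282158320505 | T(24,9)=9741955019900400+9·12320068811796900=120622574326072500 | T(24,10)=12320068811796900+10·9593401297313460=108254081784931500 | T(24,11)=9593401297313460+11·4864251308951100=63100165695775560
i=25: T(25,8)=31677463851804540+8·82318282158320505=690223721118368580 | T(25,9)=82318282158320505+9·120622574326072500=1167921451092973005 | T(25,10)=120622574326072500+10·108254081784931500=1203163392175387500 | T(25,11)=108254081784931500+11·63100165695775560=802355904438462660
i=26: T(26,9)=690223721118368580+9·1167921451092973005=11201516780955125625 | T(26,10)=1167921451092973005+10·1203163392175387500=13199555372846848005 | T(26,11)=1203163392175387500+11·802355904438462660=10029078340998476760
Read S(26,9) = 11201516780955125625, S(26,10) = 13199555372846848005, S(26,11) = 10029078340998476760.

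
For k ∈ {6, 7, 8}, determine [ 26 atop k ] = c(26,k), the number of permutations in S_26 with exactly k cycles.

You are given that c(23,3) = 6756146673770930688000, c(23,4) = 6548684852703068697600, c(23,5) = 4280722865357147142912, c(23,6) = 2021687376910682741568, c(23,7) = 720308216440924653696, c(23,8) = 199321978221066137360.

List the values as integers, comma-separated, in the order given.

[24] T[24,4]:23*6548684852703068697600+6756146673770930688000=157375898285941510732800 · T[24,5]:23*4280722865357147142912+6548684852703068697600=105005310755917452984576 · T[24,6]:23*2021687376910682741568+4280722865357147142912=50779532534302850198976 · T[24,7]:23*720308216440924653696+2021687376910682741568=18588776355051949776576 · T[24,8]:23*199321978221066137360+720308216440924653696=5304713715525445812976
[25] T[25,5]:24*105005310755917452984576+157375898285941510732800=2677503356427960382362624 · T[25,6]:24*50779532534302850198976+105005310755917452984576=1323714091579185857760000 · T[25,7]:24*18588776355051949776576+50779532534302850198976=496910165055549644836800 · T[25,8]:24*5304713715525445812976+18588776355051949776576=145901905527662649288000
[26] T[26,6]:25*1323714091579185857760000+2677503356427960382362624=35770355645907606826362624 · T[26,7]:25*496910165055549644836800+1323714091579185857760000=13746468217967926978680000 · T[26,8]:25*145901905527662649288000+496910165055549644836800=4144457803247115877036800
Read c(26,6) = 35770355645907606826362624, c(26,7) = 13746468217967926978680000, c(26,8) = 4144457803247115877036800.

35770355645907606826362624, 13746468217967926978680000, 4144457803247115877036800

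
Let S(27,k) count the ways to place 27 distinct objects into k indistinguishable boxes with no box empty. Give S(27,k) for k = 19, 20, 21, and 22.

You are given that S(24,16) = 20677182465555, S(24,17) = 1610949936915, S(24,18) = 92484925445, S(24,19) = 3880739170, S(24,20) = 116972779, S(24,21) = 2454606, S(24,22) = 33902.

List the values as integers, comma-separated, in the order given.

229268487458010, 12246296312250, 495564056130, 15015551265

r25: T_25,17=17×1610949936915+20677182465555=48063331393110; T_25,18=18×92484925445+1610949936915=3275678594925; T_25,19=19×3880739170+92484925445=166218969675; T_25,20=20×116972779+3880739170=6220194750; T_25,21=21×2454606+116972779=168519505; T_25,22=22×33902+2454606=3200450
r26: T_26,18=18×3275678594925+48063331393110=107025546101760; T_26,19=19×166218969675+3275678594925=6433839018750; T_26,20=20×6220194750+166218969675=290622864675; T_26,21=21×168519505+6220194750=9759104355; T_26,22=22×3200450+168519505=238929405
r27: T_27,19=19×6433839018750+107025546101760=229268487458010; T_27,20=20×290622864675+6433839018750=12246296312250; T_27,21=21×9759104355+290622864675=495564056130; T_27,22=22×238929405+9759104355=15015551265
Read S(27,19) = 229268487458010, S(27,20) = 12246296312250, S(27,21) = 495564056130, S(27,22) = 15015551265.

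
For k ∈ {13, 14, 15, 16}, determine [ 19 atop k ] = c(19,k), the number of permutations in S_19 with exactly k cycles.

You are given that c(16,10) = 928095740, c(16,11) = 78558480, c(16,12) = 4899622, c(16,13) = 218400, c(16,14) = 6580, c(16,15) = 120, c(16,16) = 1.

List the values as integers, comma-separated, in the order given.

10246937272, 549789282, 22323822, 662796

i=17: T(17,11)=928095740+16·78558480=2185031420 | T(17,12)=78558480+16·4899622=156952432 | T(17,13)=4899622+16·218400=8394022 | T(17,14)=218400+16·6580=323680 | T(17,15)=6580+16·120=8500 | T(17,16)=120+16·1=136
i=18: T(18,12)=2185031420+17·156952432=4853222764 | T(18,13)=156952432+17·8394022=299650806 | T(18,14)=8394022+17·323680=13896582 | T(18,15)=323680+17·8500=468180 | T(18,16)=8500+17·136=10812
i=19: T(19,13)=4853222764+18·299650806=10246937272 | T(19,14)=299650806+18·13896582=549789282 | T(19,15)=13896582+18·468180=22323822 | T(19,16)=468180+18·10812=662796
Read c(19,13) = 10246937272, c(19,14) = 549789282, c(19,15) = 22323822, c(19,16) = 662796.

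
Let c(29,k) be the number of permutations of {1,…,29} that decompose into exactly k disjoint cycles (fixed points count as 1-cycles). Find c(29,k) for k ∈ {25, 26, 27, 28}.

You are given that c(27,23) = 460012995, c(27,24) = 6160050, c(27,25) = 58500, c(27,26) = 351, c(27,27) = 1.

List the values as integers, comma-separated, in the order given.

[28] T[28,24]:27*6160050+460012995=626334345 · T[28,25]:27*58500+6160050=7739550 · T[28,26]:27*351+58500=67977 · T[28,27]:27*1+351=378 · T[28,28]:27*0+1=1
[29] T[29,25]:28*7739550+626334345=843041745 · T[29,26]:28*67977+7739550=9642906 · T[29,27]:28*378+67977=78561 · T[29,28]:28*1+378=406
Read c(29,25) = 843041745, c(29,26) = 9642906, c(29,27) = 78561, c(29,28) = 406.

843041745, 9642906, 78561, 406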